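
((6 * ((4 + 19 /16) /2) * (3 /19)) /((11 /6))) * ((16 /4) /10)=2241 /4180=0.54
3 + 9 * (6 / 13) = 93 / 13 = 7.15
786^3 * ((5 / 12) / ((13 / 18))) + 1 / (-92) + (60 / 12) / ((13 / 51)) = 280146744.22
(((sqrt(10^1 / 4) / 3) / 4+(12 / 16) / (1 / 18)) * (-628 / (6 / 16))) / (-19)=628 * sqrt(10) / 171+22608 / 19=1201.51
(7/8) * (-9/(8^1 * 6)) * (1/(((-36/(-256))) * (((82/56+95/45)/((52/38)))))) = -7644/17119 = -0.45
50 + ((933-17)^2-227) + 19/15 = 12583204/15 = 838880.27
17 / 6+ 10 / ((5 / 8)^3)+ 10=53.79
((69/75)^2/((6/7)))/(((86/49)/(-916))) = -41551363/80625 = -515.37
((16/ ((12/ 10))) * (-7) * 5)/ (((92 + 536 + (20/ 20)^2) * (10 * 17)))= -0.00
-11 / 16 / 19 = -11 / 304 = -0.04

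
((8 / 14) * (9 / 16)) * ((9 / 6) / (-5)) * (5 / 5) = -27 / 280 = -0.10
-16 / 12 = -4 / 3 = -1.33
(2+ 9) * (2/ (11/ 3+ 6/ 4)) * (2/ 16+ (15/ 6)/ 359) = 12507/ 22258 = 0.56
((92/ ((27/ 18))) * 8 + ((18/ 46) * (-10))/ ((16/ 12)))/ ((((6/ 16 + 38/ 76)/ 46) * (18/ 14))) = 538456/ 27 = 19942.81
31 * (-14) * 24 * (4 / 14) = -2976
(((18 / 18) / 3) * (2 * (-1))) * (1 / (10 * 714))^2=-1 / 76469400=-0.00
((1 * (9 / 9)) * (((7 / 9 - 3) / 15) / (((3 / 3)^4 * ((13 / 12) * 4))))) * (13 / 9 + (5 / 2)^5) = -28541 / 8424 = -3.39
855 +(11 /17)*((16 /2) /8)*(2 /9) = 130837 /153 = 855.14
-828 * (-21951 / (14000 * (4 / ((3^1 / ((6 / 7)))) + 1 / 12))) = 13631571 / 12875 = 1058.76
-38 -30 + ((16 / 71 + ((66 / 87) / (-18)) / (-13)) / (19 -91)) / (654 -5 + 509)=-1365815994973 / 20085528528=-68.00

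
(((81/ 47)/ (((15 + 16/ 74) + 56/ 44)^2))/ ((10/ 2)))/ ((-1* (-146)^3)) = 1490841/ 3659808806321240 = 0.00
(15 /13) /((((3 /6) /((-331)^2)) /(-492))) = -1617120360 /13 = -124393873.85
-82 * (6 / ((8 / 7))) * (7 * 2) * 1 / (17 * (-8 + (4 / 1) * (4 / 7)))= 42189 / 680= 62.04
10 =10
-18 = -18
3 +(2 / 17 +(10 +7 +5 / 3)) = 21.78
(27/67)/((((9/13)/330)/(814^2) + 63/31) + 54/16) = 66088981530/886782665323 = 0.07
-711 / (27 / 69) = -1817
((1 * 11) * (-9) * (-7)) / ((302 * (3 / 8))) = 924 / 151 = 6.12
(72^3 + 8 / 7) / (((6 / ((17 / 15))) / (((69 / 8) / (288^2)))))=127697863 / 17418240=7.33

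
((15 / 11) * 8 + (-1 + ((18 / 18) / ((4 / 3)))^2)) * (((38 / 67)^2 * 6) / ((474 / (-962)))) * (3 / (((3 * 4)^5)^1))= -320020363 / 647119300608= -0.00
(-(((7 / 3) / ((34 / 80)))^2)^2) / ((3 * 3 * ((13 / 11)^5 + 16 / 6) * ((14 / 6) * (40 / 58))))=-205052710016000 / 16251954414687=-12.62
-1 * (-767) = 767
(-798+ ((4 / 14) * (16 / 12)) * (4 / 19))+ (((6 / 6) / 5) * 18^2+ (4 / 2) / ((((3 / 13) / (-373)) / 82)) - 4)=-176767498 / 665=-265815.79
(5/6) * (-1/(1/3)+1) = -5/3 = -1.67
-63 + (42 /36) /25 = -9443 /150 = -62.95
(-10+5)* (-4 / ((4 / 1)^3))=5 / 16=0.31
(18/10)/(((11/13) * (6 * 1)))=39/110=0.35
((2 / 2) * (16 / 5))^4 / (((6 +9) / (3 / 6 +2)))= 32768 / 1875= 17.48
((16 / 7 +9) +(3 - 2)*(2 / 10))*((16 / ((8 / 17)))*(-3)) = -41004 / 35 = -1171.54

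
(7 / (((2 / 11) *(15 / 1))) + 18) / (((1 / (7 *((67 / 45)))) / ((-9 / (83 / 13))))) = -3761849 / 12450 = -302.16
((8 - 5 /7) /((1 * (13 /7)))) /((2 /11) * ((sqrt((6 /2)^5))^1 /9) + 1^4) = 2.98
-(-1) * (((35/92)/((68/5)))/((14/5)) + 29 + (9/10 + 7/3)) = 6051427/187680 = 32.24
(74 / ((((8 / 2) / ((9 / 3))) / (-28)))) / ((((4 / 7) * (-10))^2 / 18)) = -342657 / 400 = -856.64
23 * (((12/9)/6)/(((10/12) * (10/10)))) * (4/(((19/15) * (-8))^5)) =-1164375/5071050752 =-0.00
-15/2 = -7.50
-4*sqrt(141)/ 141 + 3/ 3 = 1- 4*sqrt(141)/ 141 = 0.66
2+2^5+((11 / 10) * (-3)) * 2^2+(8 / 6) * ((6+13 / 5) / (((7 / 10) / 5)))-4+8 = 11204 / 105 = 106.70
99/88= 9/8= 1.12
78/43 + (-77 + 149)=3174/43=73.81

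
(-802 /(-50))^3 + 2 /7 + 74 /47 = 21223877629 /5140625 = 4128.66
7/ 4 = 1.75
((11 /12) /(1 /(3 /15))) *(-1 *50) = -55 /6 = -9.17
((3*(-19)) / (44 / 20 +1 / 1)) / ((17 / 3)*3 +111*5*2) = -285 / 18032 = -0.02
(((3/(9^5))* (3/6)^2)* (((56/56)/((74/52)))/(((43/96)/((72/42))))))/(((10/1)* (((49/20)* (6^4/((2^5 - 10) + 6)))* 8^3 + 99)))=416/7082880448581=0.00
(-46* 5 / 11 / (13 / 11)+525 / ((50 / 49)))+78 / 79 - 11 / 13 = 496.95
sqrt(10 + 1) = sqrt(11) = 3.32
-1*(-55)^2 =-3025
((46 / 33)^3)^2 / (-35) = -0.21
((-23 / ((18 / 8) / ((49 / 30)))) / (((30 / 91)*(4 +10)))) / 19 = -14651 / 76950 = -0.19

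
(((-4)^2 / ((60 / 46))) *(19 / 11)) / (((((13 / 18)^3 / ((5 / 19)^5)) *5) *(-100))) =-447120 / 3149467607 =-0.00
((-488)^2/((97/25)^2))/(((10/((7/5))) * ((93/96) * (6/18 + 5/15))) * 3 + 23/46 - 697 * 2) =-8335040000/726948749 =-11.47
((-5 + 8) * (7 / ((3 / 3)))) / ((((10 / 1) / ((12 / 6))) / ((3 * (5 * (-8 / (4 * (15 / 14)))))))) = -588 / 5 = -117.60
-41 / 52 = -0.79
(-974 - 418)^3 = -2697228288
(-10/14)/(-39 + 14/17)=85/4543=0.02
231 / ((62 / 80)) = 9240 / 31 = 298.06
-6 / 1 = -6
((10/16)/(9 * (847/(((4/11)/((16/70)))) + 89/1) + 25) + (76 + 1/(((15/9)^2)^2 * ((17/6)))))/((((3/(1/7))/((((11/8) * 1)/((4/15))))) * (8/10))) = 1997137469459/85567283200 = 23.34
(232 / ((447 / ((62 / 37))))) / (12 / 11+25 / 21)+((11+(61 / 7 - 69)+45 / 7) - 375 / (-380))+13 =-1420453543 / 49859572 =-28.49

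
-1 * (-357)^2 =-127449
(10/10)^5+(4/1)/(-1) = -3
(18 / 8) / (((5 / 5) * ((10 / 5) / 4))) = 9 / 2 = 4.50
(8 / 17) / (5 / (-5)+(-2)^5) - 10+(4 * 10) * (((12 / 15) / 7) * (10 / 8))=-16886 / 3927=-4.30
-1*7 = -7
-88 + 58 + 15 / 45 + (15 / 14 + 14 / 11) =-27.32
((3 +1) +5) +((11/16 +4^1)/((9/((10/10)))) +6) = 745/48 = 15.52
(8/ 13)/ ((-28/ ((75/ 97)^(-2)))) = -18818/ 511875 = -0.04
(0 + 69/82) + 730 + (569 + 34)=109375/82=1333.84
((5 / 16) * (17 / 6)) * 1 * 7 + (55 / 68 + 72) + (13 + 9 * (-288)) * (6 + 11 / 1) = -71422837 / 1632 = -43763.99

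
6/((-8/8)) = -6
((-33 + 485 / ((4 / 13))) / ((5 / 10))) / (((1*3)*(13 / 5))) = 30865 / 78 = 395.71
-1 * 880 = -880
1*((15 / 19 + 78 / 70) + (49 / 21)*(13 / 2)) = 68111 / 3990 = 17.07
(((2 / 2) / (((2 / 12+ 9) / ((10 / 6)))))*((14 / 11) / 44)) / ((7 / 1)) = 1 / 1331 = 0.00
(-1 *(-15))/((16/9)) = 135/16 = 8.44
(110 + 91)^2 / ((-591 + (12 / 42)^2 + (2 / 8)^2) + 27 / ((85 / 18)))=-2692322640 / 38993611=-69.05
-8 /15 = -0.53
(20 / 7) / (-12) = -5 / 21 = -0.24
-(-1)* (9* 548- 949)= 3983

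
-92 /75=-1.23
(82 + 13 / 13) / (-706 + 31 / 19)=-1577 / 13383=-0.12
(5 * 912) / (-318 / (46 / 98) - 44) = -52440 / 8297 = -6.32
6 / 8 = 3 / 4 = 0.75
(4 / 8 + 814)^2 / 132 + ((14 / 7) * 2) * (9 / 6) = 885603 / 176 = 5031.84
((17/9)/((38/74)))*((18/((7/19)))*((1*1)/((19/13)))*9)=147186/133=1106.66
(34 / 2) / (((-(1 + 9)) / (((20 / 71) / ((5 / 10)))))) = -68 / 71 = -0.96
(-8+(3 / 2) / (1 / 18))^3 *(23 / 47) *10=1577570 / 47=33565.32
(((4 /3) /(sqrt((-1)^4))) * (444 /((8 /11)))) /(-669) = -814 /669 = -1.22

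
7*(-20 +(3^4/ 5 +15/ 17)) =-1736/ 85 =-20.42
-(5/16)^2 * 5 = -0.49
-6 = -6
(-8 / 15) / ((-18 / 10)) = 8 / 27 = 0.30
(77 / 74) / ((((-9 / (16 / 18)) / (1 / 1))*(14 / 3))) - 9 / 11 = -9233 / 10989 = -0.84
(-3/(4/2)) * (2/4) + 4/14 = -13/28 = -0.46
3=3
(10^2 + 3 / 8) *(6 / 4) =2409 / 16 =150.56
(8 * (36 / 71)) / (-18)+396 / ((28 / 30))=424.06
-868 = -868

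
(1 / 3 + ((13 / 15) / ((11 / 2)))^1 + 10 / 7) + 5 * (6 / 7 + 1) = 4314 / 385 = 11.21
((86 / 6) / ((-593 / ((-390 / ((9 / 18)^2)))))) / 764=5590 / 113263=0.05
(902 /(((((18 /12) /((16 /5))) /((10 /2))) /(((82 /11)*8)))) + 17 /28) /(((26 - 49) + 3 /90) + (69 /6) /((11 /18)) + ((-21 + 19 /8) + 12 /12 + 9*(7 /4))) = -5301745130 /55657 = -95257.47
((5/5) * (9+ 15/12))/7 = 41/28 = 1.46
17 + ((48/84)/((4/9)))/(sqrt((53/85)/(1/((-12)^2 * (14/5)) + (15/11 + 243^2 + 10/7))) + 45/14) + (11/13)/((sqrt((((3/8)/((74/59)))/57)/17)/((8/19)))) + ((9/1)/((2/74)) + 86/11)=-336 * sqrt(908514431208230)/25044785359843 + 352 * sqrt(705109)/14573 + 98686472344547898/275492638958273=378.50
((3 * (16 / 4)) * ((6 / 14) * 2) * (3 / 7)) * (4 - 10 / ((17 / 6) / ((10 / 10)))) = 1728 / 833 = 2.07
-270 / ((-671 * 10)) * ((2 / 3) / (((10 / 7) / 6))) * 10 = 756 / 671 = 1.13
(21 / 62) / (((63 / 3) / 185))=185 / 62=2.98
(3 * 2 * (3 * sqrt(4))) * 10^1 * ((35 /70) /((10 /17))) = 306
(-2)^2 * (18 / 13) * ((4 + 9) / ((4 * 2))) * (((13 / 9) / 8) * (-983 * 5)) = -63895 / 8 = -7986.88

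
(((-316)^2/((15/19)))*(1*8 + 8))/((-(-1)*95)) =1597696/75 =21302.61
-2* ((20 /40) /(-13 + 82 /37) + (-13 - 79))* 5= 367265 /399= 920.46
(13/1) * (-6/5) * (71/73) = -5538/365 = -15.17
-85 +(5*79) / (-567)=-48590 / 567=-85.70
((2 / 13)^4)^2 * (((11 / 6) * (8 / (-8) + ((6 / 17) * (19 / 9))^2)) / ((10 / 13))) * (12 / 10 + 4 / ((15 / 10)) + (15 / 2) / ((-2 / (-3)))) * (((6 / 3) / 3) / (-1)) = 28414496 / 8474307891075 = 0.00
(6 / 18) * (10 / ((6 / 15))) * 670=16750 / 3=5583.33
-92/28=-23/7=-3.29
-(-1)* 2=2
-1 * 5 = -5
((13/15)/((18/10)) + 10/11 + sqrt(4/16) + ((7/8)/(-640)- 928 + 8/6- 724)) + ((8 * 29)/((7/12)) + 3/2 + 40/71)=-943941687343/755758080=-1249.00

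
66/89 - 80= -7054/89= -79.26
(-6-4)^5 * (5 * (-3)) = 1500000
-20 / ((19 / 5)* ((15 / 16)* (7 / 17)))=-5440 / 399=-13.63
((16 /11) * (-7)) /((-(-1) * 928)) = -7 /638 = -0.01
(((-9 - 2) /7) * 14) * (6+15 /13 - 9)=528 /13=40.62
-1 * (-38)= 38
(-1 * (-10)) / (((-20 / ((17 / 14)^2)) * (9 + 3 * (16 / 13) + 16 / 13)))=-3757 / 70952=-0.05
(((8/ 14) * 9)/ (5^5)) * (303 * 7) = 10908/ 3125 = 3.49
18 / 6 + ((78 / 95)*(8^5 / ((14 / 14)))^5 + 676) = 2946756685310658613410809 / 95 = 31018491424322722246429.57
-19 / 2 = -9.50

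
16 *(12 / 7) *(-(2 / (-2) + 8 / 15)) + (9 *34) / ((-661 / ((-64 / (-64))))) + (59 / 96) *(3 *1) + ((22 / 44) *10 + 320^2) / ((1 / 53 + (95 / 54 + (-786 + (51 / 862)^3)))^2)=783958281015999747103693904093942883 / 54641420038048877050785555292944160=14.35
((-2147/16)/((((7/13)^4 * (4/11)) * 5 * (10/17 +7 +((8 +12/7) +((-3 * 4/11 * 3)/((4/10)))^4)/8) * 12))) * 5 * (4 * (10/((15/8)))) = -12914406386453/941568432210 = -13.72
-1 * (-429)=429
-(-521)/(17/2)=1042/17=61.29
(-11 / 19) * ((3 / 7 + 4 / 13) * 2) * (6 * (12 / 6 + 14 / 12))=-1474 / 91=-16.20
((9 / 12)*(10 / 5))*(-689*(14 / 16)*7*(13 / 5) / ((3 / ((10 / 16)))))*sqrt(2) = -438893*sqrt(2) / 128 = -4849.13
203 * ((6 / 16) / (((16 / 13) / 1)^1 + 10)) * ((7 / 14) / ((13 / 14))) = 4263 / 1168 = 3.65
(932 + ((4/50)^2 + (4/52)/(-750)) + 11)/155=45971557/7556250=6.08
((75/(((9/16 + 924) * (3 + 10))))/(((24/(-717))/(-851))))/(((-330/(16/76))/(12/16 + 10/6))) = -29491405/120577743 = -0.24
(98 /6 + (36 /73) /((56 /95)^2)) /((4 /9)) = 39.94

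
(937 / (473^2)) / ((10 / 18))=8433 / 1118645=0.01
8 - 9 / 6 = 13 / 2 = 6.50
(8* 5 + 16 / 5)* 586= 126576 / 5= 25315.20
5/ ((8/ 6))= 15/ 4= 3.75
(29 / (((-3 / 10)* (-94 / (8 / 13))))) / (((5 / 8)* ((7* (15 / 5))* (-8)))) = -232 / 38493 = -0.01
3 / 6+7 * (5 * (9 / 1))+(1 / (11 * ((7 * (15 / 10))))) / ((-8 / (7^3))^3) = -3099457 / 8448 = -366.89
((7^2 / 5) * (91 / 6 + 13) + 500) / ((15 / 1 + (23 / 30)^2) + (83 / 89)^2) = 178460130 / 3784639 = 47.15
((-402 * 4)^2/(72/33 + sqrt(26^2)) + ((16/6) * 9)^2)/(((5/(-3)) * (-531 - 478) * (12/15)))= 10732824/156395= 68.63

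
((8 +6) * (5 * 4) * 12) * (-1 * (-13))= 43680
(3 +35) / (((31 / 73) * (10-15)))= -2774 / 155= -17.90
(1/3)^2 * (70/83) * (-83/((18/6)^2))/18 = -35/729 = -0.05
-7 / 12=-0.58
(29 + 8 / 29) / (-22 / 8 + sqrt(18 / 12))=-37356 / 2813 - 6792 * sqrt(6) / 2813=-19.19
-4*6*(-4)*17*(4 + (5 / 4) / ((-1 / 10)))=-13872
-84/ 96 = -0.88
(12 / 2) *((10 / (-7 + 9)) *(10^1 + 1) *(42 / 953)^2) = 582120 / 908209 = 0.64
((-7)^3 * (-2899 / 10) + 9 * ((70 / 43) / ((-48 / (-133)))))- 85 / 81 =13858891349 / 139320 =99475.25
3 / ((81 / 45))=5 / 3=1.67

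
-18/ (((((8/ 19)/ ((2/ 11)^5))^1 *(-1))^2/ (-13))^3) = 7620511375466496/ 17449402268886407318558803753801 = 0.00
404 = 404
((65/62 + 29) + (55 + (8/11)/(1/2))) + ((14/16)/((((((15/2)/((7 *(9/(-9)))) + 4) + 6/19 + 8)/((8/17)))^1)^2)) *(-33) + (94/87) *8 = 540297484326447/5681598390578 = 95.10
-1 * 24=-24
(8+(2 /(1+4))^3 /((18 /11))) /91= 1292 /14625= 0.09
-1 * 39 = -39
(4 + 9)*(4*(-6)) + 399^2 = 158889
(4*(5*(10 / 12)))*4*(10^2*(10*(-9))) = -600000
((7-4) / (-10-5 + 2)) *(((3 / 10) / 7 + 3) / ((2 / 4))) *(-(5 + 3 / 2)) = 639 / 70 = 9.13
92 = 92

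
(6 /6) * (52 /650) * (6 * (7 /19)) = 84 /475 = 0.18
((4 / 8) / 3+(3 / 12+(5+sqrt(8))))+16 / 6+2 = 2 * sqrt(2)+121 / 12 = 12.91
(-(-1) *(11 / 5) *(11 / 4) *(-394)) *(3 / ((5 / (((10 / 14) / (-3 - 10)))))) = 71511 / 910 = 78.58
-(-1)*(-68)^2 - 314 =4310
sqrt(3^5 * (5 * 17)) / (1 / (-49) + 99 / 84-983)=-588 * sqrt(255) / 64147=-0.15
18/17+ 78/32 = 951/272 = 3.50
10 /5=2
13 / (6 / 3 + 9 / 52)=676 / 113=5.98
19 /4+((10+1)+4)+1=83 /4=20.75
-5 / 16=-0.31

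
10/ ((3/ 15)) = 50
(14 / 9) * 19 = 266 / 9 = 29.56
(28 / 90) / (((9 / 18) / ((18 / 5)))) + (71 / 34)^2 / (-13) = 715543 / 375700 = 1.90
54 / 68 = 27 / 34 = 0.79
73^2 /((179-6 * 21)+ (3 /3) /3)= 15987 /160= 99.92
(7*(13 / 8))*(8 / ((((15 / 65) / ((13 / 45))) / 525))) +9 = 538346 / 9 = 59816.22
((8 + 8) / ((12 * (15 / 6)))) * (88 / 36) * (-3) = -176 / 45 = -3.91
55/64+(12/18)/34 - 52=-166859/3264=-51.12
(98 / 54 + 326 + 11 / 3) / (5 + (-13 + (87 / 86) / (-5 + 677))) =-172412800 / 4160241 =-41.44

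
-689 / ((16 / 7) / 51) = -245973 / 16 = -15373.31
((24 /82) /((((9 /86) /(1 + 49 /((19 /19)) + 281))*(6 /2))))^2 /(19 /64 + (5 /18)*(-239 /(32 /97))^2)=26552341495808 /40655600671293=0.65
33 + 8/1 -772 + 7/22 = -16075/22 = -730.68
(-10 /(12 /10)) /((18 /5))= -125 /54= -2.31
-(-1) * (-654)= -654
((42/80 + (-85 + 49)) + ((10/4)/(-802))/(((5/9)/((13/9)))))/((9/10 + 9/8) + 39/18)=-8.47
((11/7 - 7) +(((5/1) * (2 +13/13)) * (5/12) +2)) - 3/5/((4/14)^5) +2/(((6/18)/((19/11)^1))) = -3719977/12320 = -301.95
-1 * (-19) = 19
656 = 656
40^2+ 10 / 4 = 3205 / 2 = 1602.50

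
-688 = -688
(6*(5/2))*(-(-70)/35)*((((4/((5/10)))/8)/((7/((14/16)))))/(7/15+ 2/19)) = 4275/652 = 6.56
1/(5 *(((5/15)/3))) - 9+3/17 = -597/85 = -7.02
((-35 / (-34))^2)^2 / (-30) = -300125 / 8018016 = -0.04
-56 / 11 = -5.09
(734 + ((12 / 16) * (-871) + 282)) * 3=4353 / 4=1088.25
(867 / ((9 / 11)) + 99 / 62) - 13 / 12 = 394387 / 372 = 1060.18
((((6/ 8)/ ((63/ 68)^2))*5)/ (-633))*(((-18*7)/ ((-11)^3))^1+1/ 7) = -12791140/ 7802605503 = -0.00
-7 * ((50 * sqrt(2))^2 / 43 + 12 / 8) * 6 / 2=-212709 / 86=-2473.36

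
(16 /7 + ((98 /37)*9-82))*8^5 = -474218496 /259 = -1830959.44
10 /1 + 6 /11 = 116 /11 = 10.55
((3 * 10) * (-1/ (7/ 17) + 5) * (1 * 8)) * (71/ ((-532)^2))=19170/ 123823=0.15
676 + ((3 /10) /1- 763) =-867 /10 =-86.70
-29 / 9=-3.22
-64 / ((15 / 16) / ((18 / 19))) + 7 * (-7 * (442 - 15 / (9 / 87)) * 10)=-13831494 / 95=-145594.67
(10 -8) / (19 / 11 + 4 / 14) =154 / 155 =0.99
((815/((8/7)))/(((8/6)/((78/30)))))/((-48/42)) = -311493/256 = -1216.77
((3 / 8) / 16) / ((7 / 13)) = 39 / 896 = 0.04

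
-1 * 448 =-448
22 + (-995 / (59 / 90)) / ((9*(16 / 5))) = -14491 / 472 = -30.70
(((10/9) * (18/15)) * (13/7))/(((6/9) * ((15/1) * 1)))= 26/105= 0.25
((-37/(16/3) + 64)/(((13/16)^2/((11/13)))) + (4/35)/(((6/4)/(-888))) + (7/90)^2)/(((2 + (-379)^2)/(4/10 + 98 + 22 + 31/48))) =19862739581201/4294462594968000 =0.00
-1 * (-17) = 17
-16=-16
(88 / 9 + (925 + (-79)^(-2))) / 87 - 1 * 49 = -186942905 / 4886703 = -38.26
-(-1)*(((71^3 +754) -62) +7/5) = 1793022/5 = 358604.40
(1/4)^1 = 1/4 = 0.25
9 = 9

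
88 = 88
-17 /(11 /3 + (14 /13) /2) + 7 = 2.96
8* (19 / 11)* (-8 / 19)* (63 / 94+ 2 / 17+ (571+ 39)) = -31233248 / 8789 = -3553.67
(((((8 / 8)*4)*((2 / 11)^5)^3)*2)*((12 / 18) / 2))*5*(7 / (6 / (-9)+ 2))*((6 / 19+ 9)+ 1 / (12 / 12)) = 0.00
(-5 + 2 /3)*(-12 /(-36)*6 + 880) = -3822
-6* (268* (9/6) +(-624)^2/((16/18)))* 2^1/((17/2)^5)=-168364800/1419857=-118.58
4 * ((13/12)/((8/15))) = 65/8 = 8.12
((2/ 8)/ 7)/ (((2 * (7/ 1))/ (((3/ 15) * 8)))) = 1/ 245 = 0.00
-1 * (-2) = 2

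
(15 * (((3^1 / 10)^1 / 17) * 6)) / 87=9 / 493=0.02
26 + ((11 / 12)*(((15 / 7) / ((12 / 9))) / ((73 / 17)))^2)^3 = 121359570453728565479009 / 4667295763968704118784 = 26.00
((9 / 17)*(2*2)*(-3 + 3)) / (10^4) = 0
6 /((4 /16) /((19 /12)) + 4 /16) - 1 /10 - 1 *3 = 3599 /310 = 11.61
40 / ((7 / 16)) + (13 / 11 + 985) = 82976 / 77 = 1077.61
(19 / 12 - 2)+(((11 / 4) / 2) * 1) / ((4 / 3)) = 59 / 96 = 0.61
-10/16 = -5/8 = -0.62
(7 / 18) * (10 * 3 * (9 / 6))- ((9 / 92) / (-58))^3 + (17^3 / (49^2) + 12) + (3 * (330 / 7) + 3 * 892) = 1039269617043222585 / 364787226707456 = 2848.97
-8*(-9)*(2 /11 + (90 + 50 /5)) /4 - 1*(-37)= 20243 /11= 1840.27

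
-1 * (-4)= 4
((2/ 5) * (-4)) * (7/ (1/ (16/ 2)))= -448/ 5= -89.60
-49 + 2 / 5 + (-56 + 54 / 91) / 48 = -543317 / 10920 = -49.75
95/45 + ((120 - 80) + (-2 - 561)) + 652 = 131.11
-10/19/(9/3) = -10/57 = -0.18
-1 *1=-1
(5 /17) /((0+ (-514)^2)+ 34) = 1 /898382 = 0.00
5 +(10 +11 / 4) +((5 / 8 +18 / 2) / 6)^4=24.37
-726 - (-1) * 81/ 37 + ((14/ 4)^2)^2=-339659/ 592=-573.75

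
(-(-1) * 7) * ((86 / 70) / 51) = 43 / 255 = 0.17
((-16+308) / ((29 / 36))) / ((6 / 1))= 1752 / 29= 60.41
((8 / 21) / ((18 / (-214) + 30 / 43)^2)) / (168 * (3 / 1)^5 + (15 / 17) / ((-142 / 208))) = 25551225607 / 1030766130375534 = 0.00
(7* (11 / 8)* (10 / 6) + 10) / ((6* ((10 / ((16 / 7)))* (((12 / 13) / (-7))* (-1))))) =1625 / 216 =7.52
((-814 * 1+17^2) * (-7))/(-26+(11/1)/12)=-6300/43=-146.51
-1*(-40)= 40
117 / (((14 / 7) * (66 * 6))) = 13 / 88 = 0.15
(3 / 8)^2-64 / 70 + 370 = 369.23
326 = 326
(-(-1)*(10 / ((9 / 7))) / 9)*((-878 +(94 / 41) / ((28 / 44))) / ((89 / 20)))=-50190400 / 295569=-169.81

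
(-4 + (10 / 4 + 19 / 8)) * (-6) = -21 / 4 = -5.25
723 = 723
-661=-661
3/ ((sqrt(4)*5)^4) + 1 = 1.00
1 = 1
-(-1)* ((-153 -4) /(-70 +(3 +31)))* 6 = 157 /6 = 26.17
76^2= 5776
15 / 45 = 1 / 3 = 0.33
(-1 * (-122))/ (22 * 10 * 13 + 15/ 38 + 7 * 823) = 4636/ 327613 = 0.01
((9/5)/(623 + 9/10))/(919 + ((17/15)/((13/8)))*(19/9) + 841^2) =15795/3877206535288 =0.00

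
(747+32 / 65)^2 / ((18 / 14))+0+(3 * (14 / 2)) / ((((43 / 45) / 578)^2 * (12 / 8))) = 390699970927567 / 70308225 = 5556959.67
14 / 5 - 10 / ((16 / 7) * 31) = 3297 / 1240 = 2.66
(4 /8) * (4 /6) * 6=2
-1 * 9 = -9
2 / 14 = 1 / 7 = 0.14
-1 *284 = -284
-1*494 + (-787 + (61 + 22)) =-1198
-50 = -50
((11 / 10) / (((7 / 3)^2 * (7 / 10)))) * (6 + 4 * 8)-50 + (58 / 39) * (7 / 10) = -2541031 / 66885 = -37.99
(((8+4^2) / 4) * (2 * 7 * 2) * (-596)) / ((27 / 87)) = -967904 / 3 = -322634.67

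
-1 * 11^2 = -121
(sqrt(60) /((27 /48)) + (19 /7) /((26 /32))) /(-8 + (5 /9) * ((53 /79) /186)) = -470208 * sqrt(15) /1057703 - 40202784 /96250973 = -2.14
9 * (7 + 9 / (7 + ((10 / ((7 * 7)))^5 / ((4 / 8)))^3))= 74.57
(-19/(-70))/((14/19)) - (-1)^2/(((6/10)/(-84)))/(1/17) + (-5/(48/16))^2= 21019349/8820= 2383.15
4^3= 64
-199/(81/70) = -13930/81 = -171.98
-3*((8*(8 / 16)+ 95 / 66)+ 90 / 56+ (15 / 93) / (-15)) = -201533 / 9548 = -21.11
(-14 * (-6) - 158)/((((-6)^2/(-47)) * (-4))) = -1739/72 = -24.15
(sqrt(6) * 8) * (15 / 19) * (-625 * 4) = -38676.15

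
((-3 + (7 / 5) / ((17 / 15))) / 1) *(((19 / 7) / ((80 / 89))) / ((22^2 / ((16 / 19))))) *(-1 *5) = 1335 / 28798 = 0.05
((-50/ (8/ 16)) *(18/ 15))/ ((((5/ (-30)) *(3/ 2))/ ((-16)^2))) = 122880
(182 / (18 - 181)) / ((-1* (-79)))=-182 / 12877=-0.01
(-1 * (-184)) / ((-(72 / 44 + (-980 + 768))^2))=-5566 / 1338649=-0.00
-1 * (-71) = 71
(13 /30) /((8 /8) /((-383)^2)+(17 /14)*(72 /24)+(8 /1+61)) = 13348699 /2237740905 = 0.01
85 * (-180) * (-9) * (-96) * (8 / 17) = -6220800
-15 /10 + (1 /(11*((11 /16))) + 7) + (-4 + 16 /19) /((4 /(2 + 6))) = -3143 /4598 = -0.68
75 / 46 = 1.63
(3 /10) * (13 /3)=1.30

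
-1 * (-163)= 163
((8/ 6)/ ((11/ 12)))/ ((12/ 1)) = 4/ 33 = 0.12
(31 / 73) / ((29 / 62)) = 1922 / 2117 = 0.91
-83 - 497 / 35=-486 / 5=-97.20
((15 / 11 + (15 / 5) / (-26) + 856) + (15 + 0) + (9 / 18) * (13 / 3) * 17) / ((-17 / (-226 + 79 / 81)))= 646223372 / 53703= 12033.28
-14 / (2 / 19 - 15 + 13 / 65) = 665 / 698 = 0.95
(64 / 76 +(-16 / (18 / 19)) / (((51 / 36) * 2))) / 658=-2480 / 318801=-0.01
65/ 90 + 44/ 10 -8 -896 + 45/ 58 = -1172023/ 1305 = -898.10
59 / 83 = 0.71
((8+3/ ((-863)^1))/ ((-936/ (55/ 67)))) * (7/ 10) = -7931/ 1615536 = -0.00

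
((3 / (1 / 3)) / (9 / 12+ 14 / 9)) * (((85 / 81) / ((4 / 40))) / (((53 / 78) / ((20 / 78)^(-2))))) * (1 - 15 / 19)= 193.04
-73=-73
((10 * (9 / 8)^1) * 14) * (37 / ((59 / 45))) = 524475 / 118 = 4444.70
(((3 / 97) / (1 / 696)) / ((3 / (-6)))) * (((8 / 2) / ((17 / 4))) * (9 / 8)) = -75168 / 1649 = -45.58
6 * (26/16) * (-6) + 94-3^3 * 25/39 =18.19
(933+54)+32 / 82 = 987.39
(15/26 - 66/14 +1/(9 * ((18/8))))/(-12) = 60265/176904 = 0.34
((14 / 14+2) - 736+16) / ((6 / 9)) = -2151 / 2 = -1075.50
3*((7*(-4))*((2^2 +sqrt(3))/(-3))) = 28*sqrt(3) +112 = 160.50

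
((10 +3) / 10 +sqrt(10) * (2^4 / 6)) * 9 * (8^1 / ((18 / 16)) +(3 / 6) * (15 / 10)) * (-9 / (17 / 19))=-32262 * sqrt(10) / 17 - 629109 / 680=-6926.42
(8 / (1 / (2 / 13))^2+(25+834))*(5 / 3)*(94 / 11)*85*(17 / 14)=16435769575 / 13013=1263026.94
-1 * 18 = -18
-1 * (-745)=745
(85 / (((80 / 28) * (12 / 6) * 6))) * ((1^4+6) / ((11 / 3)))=833 / 176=4.73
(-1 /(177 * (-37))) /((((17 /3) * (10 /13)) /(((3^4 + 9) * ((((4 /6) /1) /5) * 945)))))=14742 /37111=0.40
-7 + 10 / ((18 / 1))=-58 / 9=-6.44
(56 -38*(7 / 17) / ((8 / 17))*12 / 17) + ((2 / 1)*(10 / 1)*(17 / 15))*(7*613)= 97295.20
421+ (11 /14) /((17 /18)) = 50198 /119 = 421.83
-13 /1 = -13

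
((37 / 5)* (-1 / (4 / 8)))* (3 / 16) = -111 / 40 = -2.78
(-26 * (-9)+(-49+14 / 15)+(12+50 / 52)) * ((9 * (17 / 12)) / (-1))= -1318673 / 520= -2535.91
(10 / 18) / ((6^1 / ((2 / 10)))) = 1 / 54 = 0.02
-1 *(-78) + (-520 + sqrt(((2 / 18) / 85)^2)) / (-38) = 2665259 / 29070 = 91.68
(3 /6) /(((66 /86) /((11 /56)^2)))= 473 /18816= 0.03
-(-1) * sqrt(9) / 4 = 3 / 4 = 0.75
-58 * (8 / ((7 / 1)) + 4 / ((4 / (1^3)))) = -870 / 7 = -124.29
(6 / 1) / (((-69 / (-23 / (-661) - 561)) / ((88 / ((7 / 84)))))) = 783125376 / 15203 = 51511.24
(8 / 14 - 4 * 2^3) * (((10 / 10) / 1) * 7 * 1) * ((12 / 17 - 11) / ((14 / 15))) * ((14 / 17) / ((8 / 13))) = 1876875 / 578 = 3247.19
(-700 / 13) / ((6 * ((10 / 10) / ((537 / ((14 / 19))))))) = -85025 / 13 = -6540.38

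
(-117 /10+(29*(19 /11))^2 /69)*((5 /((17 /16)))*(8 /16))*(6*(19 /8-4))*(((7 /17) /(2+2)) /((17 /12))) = -562155321 /13672879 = -41.11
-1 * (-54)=54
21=21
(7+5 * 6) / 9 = 37 / 9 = 4.11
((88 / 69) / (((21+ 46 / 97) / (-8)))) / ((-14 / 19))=648736 / 1006089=0.64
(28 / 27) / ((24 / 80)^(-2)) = 7 / 75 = 0.09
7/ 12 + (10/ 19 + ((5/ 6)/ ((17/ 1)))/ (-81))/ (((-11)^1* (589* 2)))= 0.58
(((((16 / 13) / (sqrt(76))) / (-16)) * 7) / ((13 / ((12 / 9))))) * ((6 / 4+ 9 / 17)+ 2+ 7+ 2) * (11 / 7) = -4873 * sqrt(19) / 163761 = -0.13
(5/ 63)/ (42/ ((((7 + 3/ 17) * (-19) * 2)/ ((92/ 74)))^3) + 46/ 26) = 20503538972640620/ 457070171463802323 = 0.04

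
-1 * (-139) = 139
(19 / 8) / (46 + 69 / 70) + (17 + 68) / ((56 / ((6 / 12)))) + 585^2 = 126065036985 / 368368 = 342225.81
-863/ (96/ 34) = -14671/ 48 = -305.65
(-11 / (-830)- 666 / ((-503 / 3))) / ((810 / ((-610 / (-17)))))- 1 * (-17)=9874519663 / 574883730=17.18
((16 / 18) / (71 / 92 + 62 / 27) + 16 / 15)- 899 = -102614129 / 114315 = -897.64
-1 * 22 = -22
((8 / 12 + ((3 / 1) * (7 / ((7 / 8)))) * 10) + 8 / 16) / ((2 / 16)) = 5788 / 3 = 1929.33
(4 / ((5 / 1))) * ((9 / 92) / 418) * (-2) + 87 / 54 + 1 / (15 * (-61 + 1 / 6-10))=295989473 / 183867750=1.61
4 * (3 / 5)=12 / 5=2.40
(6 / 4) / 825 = 1 / 550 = 0.00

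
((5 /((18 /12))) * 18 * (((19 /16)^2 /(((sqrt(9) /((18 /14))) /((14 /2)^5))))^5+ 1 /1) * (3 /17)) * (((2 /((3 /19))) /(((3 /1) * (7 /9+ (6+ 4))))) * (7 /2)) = 711487440549119716825586234984672715 /453273668550656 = 1569664178429122247155.38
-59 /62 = -0.95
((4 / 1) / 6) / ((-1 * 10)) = -1 / 15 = -0.07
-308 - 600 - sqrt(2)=-908 - sqrt(2)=-909.41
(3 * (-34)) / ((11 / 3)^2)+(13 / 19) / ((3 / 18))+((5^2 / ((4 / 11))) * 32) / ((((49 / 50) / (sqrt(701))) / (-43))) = -4730000 * sqrt(701) / 49 - 8004 / 2299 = -2555787.03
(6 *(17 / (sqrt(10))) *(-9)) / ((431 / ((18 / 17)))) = -486 *sqrt(10) / 2155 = -0.71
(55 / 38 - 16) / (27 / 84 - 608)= 7742 / 323285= 0.02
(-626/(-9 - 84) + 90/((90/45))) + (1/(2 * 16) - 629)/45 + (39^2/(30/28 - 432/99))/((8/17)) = -14046659/14880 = -944.00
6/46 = 3/23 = 0.13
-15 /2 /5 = -3 /2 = -1.50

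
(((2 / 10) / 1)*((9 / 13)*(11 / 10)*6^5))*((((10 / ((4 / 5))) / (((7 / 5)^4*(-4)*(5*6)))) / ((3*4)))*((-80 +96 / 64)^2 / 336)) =-2745282375 / 55933696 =-49.08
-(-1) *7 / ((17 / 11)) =4.53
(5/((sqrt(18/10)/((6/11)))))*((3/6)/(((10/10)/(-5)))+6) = 35*sqrt(5)/11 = 7.11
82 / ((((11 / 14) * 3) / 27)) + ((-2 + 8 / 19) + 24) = 961.69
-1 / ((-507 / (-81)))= -27 / 169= -0.16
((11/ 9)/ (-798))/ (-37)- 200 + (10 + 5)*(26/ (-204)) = -456065884/ 2258739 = -201.91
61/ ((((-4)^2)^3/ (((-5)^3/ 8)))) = -0.23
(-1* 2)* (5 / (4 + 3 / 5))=-50 / 23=-2.17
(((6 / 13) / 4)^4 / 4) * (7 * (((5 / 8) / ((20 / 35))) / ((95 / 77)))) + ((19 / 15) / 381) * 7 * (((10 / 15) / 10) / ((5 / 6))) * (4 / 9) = 1575473148823 / 1429077282048000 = 0.00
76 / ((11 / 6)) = 456 / 11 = 41.45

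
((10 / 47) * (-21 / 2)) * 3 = -315 / 47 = -6.70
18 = 18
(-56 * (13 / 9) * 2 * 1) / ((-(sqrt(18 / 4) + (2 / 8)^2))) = -23296 / 10359 + 186368 * sqrt(2) / 3453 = 74.08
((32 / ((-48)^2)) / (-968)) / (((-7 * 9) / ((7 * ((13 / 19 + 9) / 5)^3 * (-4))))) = -389344 / 8403132375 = -0.00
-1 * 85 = -85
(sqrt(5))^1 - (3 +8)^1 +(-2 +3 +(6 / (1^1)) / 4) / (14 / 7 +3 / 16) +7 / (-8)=-601 / 56 +sqrt(5)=-8.50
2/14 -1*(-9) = 64/7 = 9.14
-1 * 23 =-23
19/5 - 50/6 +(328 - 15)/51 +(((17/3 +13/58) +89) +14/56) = 953903/9860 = 96.74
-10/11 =-0.91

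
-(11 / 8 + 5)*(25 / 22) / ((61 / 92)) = -29325 / 2684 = -10.93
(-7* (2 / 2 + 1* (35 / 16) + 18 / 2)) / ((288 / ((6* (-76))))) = 8645 / 64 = 135.08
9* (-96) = -864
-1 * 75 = -75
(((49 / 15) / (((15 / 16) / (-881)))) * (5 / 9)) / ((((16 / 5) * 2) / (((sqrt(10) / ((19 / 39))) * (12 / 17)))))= -1220.96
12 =12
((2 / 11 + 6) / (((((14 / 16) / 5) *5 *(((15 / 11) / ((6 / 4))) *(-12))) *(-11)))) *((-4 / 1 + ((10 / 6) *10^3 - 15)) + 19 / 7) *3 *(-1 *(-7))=2356744 / 1155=2040.47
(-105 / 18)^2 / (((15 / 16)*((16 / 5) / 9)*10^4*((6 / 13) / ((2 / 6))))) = 637 / 86400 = 0.01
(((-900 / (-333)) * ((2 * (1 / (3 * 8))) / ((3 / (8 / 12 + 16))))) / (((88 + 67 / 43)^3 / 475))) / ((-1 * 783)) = -47207281250 / 44673276477461067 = -0.00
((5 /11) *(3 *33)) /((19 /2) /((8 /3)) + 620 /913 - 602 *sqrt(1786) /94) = -0.17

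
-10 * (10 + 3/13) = -1330/13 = -102.31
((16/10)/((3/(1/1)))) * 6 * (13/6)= 104/15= 6.93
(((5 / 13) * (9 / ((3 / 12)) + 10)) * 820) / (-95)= -37720 / 247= -152.71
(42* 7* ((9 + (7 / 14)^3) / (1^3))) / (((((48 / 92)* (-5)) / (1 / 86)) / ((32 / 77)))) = -11753 / 2365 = -4.97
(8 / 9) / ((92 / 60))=40 / 69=0.58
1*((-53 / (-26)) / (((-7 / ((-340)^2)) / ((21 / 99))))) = -3063400 / 429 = -7140.79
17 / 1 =17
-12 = -12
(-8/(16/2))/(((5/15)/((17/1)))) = -51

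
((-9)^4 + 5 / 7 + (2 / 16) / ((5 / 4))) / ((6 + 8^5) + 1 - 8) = 14817 / 73990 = 0.20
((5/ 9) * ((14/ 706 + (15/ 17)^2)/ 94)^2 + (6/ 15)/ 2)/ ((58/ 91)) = 18832662772378819/ 60004154345546610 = 0.31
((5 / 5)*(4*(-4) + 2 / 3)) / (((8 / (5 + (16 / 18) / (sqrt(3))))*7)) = -1.51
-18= -18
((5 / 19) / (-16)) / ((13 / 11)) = -55 / 3952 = -0.01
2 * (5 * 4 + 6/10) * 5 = 206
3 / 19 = 0.16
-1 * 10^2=-100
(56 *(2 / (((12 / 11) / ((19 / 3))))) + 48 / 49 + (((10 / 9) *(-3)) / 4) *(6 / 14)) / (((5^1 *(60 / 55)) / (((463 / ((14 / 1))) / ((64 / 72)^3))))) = 15787500399 / 2809856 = 5618.62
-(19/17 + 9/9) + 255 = 4299/17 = 252.88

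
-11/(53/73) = -803/53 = -15.15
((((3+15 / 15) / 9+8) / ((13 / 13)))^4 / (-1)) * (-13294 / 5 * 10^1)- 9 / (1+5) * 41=1774066263973 / 13122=135197855.81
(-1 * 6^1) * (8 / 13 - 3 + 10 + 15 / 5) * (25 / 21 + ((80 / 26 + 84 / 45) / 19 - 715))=5107628952 / 112385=45447.60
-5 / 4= -1.25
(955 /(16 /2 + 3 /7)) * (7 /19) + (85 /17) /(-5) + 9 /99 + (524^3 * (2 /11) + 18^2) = 322578580187 /12331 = 26159969.20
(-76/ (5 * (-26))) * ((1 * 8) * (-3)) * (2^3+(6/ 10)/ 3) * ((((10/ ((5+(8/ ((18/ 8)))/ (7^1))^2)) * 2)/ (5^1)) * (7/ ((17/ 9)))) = -37399029696/ 665259725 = -56.22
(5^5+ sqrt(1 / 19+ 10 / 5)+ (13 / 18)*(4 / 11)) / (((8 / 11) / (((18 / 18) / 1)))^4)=14641*sqrt(741) / 77824+ 411812731 / 36864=11176.26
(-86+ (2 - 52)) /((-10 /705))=9588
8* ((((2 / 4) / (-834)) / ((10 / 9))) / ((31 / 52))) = -0.01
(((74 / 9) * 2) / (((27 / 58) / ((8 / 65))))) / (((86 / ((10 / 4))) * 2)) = 8584 / 135837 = 0.06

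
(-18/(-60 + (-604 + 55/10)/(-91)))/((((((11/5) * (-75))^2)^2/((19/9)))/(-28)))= -27664/1029527668125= -0.00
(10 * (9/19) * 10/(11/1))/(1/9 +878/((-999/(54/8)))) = -599400/810293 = -0.74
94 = 94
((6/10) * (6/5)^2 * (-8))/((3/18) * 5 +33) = -5184/25375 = -0.20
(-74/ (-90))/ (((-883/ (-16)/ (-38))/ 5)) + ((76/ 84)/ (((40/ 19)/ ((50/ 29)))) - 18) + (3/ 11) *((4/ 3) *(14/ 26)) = -18357645245/ 922773852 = -19.89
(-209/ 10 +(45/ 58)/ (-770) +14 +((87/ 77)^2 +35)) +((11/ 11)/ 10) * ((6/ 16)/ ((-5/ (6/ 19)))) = 19191757961/ 653375800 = 29.37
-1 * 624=-624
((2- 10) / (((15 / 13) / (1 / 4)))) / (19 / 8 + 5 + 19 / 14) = -1456 / 7335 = -0.20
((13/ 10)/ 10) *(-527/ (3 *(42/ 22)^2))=-6.27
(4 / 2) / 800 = 1 / 400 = 0.00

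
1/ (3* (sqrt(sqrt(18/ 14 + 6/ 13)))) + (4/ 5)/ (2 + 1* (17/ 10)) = 8/ 37 + 159^(3/ 4)* 91^(1/ 4)/ 477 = 0.51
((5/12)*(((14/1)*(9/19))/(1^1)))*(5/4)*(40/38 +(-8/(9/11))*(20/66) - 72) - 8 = -1710809/6498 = -263.28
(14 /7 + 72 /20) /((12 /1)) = 7 /15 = 0.47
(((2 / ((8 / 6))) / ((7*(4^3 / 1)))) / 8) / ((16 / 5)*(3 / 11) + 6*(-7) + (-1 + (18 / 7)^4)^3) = 326258912595 / 60751652232311770112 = 0.00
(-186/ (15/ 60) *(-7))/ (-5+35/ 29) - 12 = -76176/ 55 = -1385.02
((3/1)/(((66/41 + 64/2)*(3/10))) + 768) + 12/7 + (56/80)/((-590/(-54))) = 10956524197/14227850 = 770.08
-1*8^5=-32768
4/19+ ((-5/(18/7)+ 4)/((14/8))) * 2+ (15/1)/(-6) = 143/2394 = 0.06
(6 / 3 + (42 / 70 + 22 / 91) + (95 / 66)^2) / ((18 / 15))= 9738683 / 2378376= 4.09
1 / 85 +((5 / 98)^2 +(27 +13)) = 32665329 / 816340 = 40.01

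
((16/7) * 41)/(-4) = -164/7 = -23.43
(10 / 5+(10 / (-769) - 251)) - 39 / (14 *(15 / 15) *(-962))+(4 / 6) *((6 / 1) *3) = -188822161 / 796684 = -237.01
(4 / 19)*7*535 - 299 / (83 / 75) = 817265 / 1577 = 518.24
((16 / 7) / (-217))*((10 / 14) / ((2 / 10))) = -400 / 10633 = -0.04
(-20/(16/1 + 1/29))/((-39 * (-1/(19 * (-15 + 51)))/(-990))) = 8727840/403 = 21657.17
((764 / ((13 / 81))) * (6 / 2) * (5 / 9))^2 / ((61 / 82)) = 872304487200 / 10309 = 84615819.89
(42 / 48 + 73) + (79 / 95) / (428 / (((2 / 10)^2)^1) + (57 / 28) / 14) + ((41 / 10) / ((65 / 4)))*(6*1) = 15621050612873 / 207206175800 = 75.39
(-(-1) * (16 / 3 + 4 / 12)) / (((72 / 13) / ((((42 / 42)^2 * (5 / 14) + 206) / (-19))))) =-23647 / 2128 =-11.11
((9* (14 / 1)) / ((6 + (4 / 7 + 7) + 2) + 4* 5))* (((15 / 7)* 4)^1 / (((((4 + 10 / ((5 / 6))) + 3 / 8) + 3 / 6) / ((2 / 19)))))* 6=1792 / 1577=1.14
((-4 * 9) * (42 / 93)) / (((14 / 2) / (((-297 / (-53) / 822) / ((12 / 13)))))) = -3861 / 225091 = -0.02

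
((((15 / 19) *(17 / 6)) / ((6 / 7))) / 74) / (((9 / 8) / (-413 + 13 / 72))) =-17685185 / 1366632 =-12.94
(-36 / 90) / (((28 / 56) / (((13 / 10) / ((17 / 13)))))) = -0.80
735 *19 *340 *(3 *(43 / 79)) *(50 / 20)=1531262250 / 79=19383066.46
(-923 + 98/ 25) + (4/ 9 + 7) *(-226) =-585343/ 225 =-2601.52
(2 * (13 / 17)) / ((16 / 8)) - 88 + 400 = 5317 / 17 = 312.76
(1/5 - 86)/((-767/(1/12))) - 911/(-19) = 1075189/22420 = 47.96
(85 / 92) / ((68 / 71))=355 / 368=0.96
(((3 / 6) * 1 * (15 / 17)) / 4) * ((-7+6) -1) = -15 / 68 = -0.22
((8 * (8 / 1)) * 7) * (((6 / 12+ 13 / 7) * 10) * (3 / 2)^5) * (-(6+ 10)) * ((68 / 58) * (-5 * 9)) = 1963051200 / 29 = 67691420.69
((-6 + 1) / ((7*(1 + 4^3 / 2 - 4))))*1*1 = -5 / 203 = -0.02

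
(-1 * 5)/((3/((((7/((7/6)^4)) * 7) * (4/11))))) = -8640/539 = -16.03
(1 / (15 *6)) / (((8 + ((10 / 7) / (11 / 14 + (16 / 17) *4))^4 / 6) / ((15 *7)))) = 9629680244247 / 66045456463408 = 0.15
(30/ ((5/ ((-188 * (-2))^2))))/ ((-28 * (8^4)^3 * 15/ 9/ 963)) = -19145403/ 75161927680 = -0.00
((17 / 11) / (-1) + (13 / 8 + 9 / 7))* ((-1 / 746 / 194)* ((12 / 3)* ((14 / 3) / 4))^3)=-41209 / 42983028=-0.00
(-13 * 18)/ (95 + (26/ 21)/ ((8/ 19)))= -19656/ 8227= -2.39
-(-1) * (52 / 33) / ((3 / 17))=884 / 99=8.93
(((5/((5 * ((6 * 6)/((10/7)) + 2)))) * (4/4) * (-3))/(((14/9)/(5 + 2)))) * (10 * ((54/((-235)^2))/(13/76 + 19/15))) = -207765/61549367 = -0.00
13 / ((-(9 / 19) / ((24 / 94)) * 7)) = -988 / 987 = -1.00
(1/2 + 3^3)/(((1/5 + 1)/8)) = 550/3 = 183.33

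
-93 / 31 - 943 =-946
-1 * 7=-7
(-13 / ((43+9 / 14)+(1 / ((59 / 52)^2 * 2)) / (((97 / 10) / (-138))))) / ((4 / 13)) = -30726787 / 27721198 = -1.11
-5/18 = -0.28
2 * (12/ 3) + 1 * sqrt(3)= sqrt(3) + 8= 9.73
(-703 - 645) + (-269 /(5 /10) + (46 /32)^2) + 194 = -432623 /256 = -1689.93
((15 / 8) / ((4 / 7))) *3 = 9.84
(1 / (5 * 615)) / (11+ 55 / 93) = 31 / 1104950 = 0.00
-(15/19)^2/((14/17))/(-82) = 3825/414428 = 0.01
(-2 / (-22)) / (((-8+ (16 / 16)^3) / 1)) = -1 / 77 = -0.01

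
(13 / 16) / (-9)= -13 / 144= -0.09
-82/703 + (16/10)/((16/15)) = 1945/1406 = 1.38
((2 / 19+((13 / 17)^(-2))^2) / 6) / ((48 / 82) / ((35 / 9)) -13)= -786390045 / 20012178602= -0.04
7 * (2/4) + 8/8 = 9/2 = 4.50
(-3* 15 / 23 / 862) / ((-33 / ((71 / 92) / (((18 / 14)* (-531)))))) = -2485 / 31961811816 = -0.00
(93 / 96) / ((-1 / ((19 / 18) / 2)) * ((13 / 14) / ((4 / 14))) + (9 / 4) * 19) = 589 / 22248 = 0.03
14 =14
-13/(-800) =13/800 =0.02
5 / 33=0.15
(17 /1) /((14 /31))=527 /14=37.64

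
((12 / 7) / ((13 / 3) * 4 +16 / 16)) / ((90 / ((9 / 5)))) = 18 / 9625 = 0.00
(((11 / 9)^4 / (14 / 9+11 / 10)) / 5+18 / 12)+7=3020491 / 348462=8.67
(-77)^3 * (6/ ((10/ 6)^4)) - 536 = -222210038/ 625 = -355536.06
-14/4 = -7/2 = -3.50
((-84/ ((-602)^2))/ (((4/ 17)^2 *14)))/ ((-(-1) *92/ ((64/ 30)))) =-289/ 41676460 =-0.00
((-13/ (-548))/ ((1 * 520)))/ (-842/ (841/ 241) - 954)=-841/ 22034773120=-0.00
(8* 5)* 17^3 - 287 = 196233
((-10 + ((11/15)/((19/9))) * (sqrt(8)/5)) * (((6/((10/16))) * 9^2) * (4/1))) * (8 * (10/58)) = -1244160/29 + 8211456 * sqrt(2)/13775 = -42059.04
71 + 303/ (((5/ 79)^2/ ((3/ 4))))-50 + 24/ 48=5675219/ 100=56752.19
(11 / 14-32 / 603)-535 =-4510285 / 8442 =-534.27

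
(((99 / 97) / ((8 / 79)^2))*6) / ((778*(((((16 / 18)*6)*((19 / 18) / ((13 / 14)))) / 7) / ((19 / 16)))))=650605527 / 618217472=1.05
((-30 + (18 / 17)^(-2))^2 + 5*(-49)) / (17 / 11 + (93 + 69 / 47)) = 32687139397 / 5210903664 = 6.27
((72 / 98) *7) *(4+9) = 468 / 7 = 66.86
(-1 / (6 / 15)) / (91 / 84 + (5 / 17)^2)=-8670 / 4057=-2.14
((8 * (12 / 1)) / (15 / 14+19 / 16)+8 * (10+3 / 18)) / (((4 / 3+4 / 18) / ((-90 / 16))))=-3172095 / 7084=-447.78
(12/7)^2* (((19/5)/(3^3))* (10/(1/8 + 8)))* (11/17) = 53504/162435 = 0.33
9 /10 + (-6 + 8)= 29 /10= 2.90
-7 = -7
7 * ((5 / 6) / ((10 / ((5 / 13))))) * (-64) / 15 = -112 / 117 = -0.96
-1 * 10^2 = -100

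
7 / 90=0.08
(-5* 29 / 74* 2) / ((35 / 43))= -1247 / 259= -4.81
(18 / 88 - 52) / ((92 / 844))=-475.17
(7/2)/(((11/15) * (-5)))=-21/22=-0.95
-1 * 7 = -7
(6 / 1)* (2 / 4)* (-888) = -2664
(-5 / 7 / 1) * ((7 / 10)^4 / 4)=-343 / 8000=-0.04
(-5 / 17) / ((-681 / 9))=0.00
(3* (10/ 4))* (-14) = -105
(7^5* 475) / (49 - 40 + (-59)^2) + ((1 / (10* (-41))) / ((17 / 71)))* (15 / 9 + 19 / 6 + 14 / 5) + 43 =170063615059 / 72975900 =2330.41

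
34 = 34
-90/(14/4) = -180/7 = -25.71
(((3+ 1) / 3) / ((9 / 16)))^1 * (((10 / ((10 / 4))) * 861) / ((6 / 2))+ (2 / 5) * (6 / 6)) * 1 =40832 / 15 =2722.13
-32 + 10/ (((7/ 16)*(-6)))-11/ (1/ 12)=-3524/ 21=-167.81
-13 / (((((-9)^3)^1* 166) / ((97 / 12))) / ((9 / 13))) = 97 / 161352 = 0.00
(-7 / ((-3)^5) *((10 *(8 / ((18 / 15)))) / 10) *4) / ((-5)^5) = -112 / 455625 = -0.00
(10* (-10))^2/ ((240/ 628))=78500/ 3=26166.67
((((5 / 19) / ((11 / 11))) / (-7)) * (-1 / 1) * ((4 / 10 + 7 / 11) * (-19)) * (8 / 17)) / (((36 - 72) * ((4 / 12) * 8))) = 19 / 5236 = 0.00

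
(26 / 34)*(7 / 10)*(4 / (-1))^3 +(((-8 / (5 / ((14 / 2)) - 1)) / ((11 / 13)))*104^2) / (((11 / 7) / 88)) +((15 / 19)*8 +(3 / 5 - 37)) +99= 20043065.93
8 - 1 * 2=6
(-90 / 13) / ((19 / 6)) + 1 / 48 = -25673 / 11856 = -2.17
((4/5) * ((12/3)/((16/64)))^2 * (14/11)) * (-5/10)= -130.33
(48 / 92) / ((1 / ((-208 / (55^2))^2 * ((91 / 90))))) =7874048 / 3156965625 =0.00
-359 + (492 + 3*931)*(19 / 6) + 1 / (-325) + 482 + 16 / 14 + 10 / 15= 143697733 / 13650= 10527.31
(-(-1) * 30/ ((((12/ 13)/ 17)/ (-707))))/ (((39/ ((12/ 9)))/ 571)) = -68628490/ 9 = -7625387.78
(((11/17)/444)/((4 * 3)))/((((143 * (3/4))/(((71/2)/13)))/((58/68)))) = 2059/780674544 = 0.00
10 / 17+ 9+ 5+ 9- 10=231 / 17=13.59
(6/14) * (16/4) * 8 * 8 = 768/7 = 109.71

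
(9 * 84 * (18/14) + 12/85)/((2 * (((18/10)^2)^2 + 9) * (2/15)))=2151875/11509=186.97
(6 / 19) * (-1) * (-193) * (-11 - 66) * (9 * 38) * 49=-78644412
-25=-25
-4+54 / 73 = -238 / 73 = -3.26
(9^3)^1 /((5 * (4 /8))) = 1458 /5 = 291.60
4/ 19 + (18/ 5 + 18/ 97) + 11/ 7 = 359133/ 64505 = 5.57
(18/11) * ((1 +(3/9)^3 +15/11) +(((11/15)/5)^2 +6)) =3126736/226875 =13.78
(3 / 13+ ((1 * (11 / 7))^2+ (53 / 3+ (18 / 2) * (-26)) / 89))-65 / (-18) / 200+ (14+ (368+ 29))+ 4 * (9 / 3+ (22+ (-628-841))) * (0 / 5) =16788328049 / 40818960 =411.29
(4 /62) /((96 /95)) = 95 /1488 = 0.06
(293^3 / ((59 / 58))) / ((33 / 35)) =51062126710 / 1947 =26226053.78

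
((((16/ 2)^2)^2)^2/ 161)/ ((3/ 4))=67108864/ 483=138941.75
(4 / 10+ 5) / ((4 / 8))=10.80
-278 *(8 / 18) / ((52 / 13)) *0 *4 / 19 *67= 0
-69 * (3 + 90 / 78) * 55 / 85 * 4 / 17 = -163944 / 3757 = -43.64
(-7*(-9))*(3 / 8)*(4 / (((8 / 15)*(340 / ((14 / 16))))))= 3969 / 8704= 0.46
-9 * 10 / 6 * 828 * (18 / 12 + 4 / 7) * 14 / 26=-180090 / 13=-13853.08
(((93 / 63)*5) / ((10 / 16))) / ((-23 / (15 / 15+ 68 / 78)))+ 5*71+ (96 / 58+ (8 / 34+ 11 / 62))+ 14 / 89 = 18256285435033 / 51243685038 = 356.26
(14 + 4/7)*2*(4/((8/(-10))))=-1020/7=-145.71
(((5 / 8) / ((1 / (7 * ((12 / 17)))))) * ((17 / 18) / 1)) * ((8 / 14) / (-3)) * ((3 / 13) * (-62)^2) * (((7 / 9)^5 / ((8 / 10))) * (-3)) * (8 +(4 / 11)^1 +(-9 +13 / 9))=32303054000 / 75996063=425.06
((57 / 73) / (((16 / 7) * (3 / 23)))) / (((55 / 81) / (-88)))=-247779 / 730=-339.42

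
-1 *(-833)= 833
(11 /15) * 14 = 154 /15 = 10.27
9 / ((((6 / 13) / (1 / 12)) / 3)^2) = 169 / 64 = 2.64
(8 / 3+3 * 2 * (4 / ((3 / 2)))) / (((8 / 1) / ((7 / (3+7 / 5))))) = 245 / 66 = 3.71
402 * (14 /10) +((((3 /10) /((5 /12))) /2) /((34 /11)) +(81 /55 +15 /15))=5286389 /9350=565.39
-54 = -54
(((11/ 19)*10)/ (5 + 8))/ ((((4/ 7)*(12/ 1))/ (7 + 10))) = 6545/ 5928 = 1.10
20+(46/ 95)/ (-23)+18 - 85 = -4467/ 95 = -47.02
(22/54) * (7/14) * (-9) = -11/6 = -1.83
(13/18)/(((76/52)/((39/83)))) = 2197/9462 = 0.23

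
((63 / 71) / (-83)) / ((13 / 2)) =-126 / 76609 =-0.00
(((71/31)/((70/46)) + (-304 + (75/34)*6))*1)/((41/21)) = -16006182/108035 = -148.16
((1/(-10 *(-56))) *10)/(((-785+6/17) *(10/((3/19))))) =-51/141926960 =-0.00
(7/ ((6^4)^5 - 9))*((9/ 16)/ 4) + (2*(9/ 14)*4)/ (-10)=-467988280328059531/ 909977211749005120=-0.51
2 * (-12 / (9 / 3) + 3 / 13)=-7.54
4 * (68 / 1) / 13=272 / 13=20.92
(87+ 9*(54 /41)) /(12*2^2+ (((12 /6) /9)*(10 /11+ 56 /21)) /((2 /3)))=401247 /199670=2.01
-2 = -2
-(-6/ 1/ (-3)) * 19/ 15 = -38/ 15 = -2.53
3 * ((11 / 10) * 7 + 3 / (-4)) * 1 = 417 / 20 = 20.85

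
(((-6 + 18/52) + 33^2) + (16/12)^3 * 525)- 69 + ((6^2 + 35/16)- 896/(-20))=21919043/9360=2341.78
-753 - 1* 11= -764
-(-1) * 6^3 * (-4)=-864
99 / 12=33 / 4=8.25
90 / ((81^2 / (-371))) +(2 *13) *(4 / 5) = 57266 / 3645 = 15.71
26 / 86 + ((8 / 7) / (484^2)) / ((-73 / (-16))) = 97260507 / 321706693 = 0.30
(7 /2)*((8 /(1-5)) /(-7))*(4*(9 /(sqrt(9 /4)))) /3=8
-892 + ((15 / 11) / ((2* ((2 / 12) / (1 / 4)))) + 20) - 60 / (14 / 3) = -272221 / 308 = -883.83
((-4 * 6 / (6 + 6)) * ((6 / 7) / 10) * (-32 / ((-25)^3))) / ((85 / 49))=-1344 / 6640625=-0.00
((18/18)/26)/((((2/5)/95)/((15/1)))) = 7125/52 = 137.02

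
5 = 5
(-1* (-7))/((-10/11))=-77/10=-7.70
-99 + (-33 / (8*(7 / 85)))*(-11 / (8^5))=-98.98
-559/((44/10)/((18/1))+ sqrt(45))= 276705/91004 - 3395925 * sqrt(5)/91004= -80.40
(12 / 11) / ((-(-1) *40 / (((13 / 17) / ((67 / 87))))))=3393 / 125290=0.03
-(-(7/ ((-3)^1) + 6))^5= 161051/ 243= 662.76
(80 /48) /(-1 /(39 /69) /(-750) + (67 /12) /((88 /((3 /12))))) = 91.47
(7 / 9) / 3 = 7 / 27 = 0.26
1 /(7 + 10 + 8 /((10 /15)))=1 /29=0.03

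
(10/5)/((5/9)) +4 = 38/5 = 7.60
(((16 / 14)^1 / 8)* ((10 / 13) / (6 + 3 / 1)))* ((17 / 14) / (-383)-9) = -0.11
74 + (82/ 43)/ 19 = 60540/ 817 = 74.10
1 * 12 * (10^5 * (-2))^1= -2400000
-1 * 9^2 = -81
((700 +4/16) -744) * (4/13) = -175/13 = -13.46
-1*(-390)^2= -152100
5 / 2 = 2.50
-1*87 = -87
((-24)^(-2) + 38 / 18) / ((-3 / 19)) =-23123 / 1728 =-13.38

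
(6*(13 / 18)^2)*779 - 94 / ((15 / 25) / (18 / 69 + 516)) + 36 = -97381355 / 1242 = -78406.89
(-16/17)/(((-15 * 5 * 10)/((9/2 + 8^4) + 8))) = 10956/2125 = 5.16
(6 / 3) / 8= 1 / 4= 0.25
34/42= 17/21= 0.81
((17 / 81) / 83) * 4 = 68 / 6723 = 0.01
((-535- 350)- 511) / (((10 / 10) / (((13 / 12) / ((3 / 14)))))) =-63518 / 9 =-7057.56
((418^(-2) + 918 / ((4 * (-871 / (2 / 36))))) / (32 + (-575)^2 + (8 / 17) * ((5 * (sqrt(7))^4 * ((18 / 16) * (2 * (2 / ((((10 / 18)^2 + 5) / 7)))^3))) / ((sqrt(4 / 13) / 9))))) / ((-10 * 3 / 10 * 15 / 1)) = 737487014403258326639375 / 709055609677587295757878090671396-33604889536209574379475 * sqrt(13) / 498965058662005874792580878620612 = 0.00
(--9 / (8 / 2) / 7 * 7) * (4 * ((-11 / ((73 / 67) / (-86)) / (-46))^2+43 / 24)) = 3222.49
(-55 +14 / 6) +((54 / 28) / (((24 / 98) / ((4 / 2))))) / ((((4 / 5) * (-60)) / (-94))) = -2095 / 96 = -21.82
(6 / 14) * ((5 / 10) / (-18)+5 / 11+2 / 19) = 4003 / 17556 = 0.23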